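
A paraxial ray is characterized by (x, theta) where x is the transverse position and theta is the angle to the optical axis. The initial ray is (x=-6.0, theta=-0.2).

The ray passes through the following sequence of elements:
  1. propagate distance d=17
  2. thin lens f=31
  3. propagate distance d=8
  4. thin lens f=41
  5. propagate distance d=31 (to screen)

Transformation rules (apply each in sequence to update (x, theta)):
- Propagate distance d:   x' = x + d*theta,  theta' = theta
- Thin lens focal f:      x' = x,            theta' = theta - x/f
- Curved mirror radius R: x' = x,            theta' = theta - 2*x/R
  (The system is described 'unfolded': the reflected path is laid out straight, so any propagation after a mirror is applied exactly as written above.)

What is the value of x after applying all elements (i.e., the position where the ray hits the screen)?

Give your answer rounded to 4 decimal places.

Answer: 1.1087

Derivation:
Initial: x=-6.0000 theta=-0.2000
After 1 (propagate distance d=17): x=-9.4000 theta=-0.2000
After 2 (thin lens f=31): x=-9.4000 theta=16/155 (≈0.1032)
After 3 (propagate distance d=8): x=-1329/155 (≈-8.5742) theta=16/155 (≈0.1032)
After 4 (thin lens f=41): x=-1329/155 (≈-8.5742) theta=397/1271 (≈0.3124)
After 5 (propagate distance d=31 (to screen)): x=7046/6355 (≈1.1087) theta=397/1271 (≈0.3124)
Rounded to 4 decimal places: x = 1.1087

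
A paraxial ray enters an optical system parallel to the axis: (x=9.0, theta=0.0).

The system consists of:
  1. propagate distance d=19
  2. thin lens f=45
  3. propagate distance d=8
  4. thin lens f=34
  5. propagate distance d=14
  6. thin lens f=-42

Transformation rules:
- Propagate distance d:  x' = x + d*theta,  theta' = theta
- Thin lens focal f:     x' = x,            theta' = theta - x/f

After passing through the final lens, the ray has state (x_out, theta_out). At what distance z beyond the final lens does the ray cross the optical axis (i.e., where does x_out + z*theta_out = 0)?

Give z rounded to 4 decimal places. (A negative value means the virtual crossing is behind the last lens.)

Answer: 4.0795

Derivation:
Initial: x=9.0000 theta=0.0000
After 1 (propagate distance d=19): x=9.0000 theta=0.0000
After 2 (thin lens f=45): x=9.0000 theta=-0.2000
After 3 (propagate distance d=8): x=7.4000 theta=-0.2000
After 4 (thin lens f=34): x=7.4000 theta=-71/170 (≈-0.4176)
After 5 (propagate distance d=14): x=132/85 (≈1.5529) theta=-71/170 (≈-0.4176)
After 6 (thin lens f=-42): x=132/85 (≈1.5529) theta=-453/1190 (≈-0.3807)
z_focus = -x_out/theta_out = -(132/85)/(-453/1190) = 616/151 ≈ 4.0795
Rounded to 4 decimal places: z = 4.0795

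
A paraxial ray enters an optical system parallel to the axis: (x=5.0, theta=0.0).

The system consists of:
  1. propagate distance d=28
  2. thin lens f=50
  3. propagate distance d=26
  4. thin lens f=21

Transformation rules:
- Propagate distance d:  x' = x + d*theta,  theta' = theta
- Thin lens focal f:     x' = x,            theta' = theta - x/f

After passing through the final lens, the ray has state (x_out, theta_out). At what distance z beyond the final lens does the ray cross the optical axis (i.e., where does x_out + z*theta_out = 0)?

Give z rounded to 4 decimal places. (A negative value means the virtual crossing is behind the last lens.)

Initial: x=5.0000 theta=0.0000
After 1 (propagate distance d=28): x=5.0000 theta=0.0000
After 2 (thin lens f=50): x=5.0000 theta=-0.1000
After 3 (propagate distance d=26): x=2.4000 theta=-0.1000
After 4 (thin lens f=21): x=2.4000 theta=-3/14 (≈-0.2143)
z_focus = -x_out/theta_out = -(2.4000)/(-3/14) = 11.2000
Rounded to 4 decimal places: z = 11.2000

Answer: 11.2000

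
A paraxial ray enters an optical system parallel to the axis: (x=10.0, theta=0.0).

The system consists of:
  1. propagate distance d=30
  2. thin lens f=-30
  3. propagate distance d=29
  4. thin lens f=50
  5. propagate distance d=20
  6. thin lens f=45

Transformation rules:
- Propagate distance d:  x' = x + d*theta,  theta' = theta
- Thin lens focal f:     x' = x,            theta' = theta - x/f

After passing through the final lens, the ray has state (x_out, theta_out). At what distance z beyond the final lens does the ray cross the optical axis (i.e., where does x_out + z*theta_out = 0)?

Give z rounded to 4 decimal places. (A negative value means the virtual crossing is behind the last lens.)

Initial: x=10.0000 theta=0.0000
After 1 (propagate distance d=30): x=10.0000 theta=0.0000
After 2 (thin lens f=-30): x=10.0000 theta=1/3 (≈0.3333)
After 3 (propagate distance d=29): x=59/3 (≈19.6667) theta=1/3 (≈0.3333)
After 4 (thin lens f=50): x=59/3 (≈19.6667) theta=-0.0600
After 5 (propagate distance d=20): x=277/15 (≈18.4667) theta=-0.0600
After 6 (thin lens f=45): x=277/15 (≈18.4667) theta=-127/270 (≈-0.4704)
z_focus = -x_out/theta_out = -(277/15)/(-127/270) = 4986/127 ≈ 39.2598
Rounded to 4 decimal places: z = 39.2598

Answer: 39.2598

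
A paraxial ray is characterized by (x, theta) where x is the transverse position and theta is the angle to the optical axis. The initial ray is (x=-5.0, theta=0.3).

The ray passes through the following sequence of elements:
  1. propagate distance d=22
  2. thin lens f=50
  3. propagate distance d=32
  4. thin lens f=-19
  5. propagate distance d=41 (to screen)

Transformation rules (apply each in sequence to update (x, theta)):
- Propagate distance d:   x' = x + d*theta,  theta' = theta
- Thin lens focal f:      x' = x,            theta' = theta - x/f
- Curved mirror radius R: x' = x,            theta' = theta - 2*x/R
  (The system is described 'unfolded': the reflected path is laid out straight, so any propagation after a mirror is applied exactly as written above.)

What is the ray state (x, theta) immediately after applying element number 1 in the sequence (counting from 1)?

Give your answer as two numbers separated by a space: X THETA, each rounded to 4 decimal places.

Answer: 1.6000 0.3000

Derivation:
Initial: x=-5.0000 theta=0.3000
After 1 (propagate distance d=22): x=1.6000 theta=0.3000
Rounded to 4 decimal places: x = 1.6000, theta = 0.3000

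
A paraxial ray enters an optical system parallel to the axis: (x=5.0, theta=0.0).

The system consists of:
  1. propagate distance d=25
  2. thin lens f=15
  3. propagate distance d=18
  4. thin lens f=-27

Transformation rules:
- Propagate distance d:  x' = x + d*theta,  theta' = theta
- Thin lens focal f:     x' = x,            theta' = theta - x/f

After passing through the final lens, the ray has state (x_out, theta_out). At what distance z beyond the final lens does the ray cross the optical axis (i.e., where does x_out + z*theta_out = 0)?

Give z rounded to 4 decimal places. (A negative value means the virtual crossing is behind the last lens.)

Answer: -2.7000

Derivation:
Initial: x=5.0000 theta=0.0000
After 1 (propagate distance d=25): x=5.0000 theta=0.0000
After 2 (thin lens f=15): x=5.0000 theta=-1/3 (≈-0.3333)
After 3 (propagate distance d=18): x=-1.0000 theta=-1/3 (≈-0.3333)
After 4 (thin lens f=-27): x=-1.0000 theta=-10/27 (≈-0.3704)
z_focus = -x_out/theta_out = -(-1.0000)/(-10/27) = -2.7000
Rounded to 4 decimal places: z = -2.7000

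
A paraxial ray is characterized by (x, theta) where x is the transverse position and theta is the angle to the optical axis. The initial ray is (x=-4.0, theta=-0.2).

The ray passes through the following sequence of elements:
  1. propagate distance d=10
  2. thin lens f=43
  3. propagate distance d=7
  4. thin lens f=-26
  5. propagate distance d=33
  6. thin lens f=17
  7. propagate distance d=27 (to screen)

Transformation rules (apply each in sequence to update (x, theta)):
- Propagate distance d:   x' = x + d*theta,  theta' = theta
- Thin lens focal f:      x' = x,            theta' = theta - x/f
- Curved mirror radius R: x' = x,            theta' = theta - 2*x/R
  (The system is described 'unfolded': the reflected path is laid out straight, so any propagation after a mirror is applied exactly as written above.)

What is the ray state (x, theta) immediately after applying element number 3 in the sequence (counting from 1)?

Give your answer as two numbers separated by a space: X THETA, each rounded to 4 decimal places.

Answer: -6.4233 -0.0605

Derivation:
Initial: x=-4.0000 theta=-0.2000
After 1 (propagate distance d=10): x=-6.0000 theta=-0.2000
After 2 (thin lens f=43): x=-6.0000 theta=-13/215 (≈-0.0605)
After 3 (propagate distance d=7): x=-1381/215 (≈-6.4233) theta=-13/215 (≈-0.0605)
Rounded to 4 decimal places: x = -6.4233, theta = -0.0605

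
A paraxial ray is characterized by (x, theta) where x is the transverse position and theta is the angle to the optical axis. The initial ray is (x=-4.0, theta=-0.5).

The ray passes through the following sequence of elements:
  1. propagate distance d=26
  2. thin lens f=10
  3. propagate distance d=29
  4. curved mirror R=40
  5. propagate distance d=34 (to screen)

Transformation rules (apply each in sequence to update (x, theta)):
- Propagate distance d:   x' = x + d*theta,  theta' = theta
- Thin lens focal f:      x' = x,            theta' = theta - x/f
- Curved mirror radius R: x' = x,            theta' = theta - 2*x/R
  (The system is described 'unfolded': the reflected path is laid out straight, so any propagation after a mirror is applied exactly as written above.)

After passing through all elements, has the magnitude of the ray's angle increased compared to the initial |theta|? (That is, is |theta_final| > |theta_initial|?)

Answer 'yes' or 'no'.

Answer: no

Derivation:
Initial: x=-4.0000 theta=-0.5000
After 1 (propagate distance d=26): x=-17.0000 theta=-0.5000
After 2 (thin lens f=10): x=-17.0000 theta=1.2000
After 3 (propagate distance d=29): x=17.8000 theta=1.2000
After 4 (curved mirror R=40): x=17.8000 theta=0.3100
After 5 (propagate distance d=34 (to screen)): x=28.3400 theta=0.3100
|theta_initial|=0.5000 |theta_final|=0.3100 -> not increased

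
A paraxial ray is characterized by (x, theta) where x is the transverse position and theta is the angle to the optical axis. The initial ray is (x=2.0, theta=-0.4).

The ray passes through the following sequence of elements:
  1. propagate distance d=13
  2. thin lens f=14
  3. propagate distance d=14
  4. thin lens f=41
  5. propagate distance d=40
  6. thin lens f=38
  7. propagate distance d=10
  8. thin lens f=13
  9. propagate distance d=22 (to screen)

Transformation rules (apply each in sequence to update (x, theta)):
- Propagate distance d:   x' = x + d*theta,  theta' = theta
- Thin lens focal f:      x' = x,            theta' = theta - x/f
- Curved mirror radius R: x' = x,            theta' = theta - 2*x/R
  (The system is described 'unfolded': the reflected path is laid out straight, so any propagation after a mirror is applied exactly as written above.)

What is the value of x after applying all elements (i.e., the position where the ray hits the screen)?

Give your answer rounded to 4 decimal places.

Answer: 7.0913

Derivation:
Initial: x=2.0000 theta=-0.4000
After 1 (propagate distance d=13): x=-3.2000 theta=-0.4000
After 2 (thin lens f=14): x=-3.2000 theta=-6/35 (≈-0.1714)
After 3 (propagate distance d=14): x=-5.6000 theta=-6/35 (≈-0.1714)
After 4 (thin lens f=41): x=-5.6000 theta=-10/287 (≈-0.0348)
After 5 (propagate distance d=40): x=-10036/1435 (≈-6.9937) theta=-10/287 (≈-0.0348)
After 6 (thin lens f=38): x=-10036/1435 (≈-6.9937) theta=4068/27265 (≈0.1492)
After 7 (propagate distance d=10): x=-150004/27265 (≈-5.5017) theta=4068/27265 (≈0.1492)
After 8 (thin lens f=13): x=-150004/27265 (≈-5.5017) theta=28984/50635 (≈0.5724)
After 9 (propagate distance d=22 (to screen)): x=2513484/354445 (≈7.0913) theta=28984/50635 (≈0.5724)
Rounded to 4 decimal places: x = 7.0913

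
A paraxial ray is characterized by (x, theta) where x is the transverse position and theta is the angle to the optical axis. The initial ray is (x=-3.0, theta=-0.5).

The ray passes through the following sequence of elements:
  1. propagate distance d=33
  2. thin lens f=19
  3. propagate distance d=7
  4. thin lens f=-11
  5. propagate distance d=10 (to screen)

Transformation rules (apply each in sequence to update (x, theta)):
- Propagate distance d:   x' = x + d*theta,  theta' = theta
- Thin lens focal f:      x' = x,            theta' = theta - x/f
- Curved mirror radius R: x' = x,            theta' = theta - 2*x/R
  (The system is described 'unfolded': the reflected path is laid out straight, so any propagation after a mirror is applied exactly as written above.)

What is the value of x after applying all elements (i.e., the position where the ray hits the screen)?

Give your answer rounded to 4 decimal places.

Initial: x=-3.0000 theta=-0.5000
After 1 (propagate distance d=33): x=-19.5000 theta=-0.5000
After 2 (thin lens f=19): x=-19.5000 theta=10/19 (≈0.5263)
After 3 (propagate distance d=7): x=-601/38 (≈-15.8158) theta=10/19 (≈0.5263)
After 4 (thin lens f=-11): x=-601/38 (≈-15.8158) theta=-381/418 (≈-0.9115)
After 5 (propagate distance d=10 (to screen)): x=-10421/418 (≈-24.9306) theta=-381/418 (≈-0.9115)
Rounded to 4 decimal places: x = -24.9306

Answer: -24.9306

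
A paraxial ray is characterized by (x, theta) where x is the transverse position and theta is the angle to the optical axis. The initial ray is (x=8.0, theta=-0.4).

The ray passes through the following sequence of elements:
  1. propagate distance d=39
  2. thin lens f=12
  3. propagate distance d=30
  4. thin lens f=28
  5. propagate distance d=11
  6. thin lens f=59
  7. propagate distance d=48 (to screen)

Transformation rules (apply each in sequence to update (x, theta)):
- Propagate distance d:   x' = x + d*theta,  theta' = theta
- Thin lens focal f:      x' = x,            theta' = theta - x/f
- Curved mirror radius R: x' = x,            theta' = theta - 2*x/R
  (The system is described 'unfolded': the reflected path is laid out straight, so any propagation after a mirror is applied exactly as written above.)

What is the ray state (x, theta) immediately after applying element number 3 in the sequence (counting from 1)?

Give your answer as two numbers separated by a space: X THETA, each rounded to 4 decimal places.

Answer: -0.6000 0.2333

Derivation:
Initial: x=8.0000 theta=-0.4000
After 1 (propagate distance d=39): x=-7.6000 theta=-0.4000
After 2 (thin lens f=12): x=-7.6000 theta=7/30 (≈0.2333)
After 3 (propagate distance d=30): x=-0.6000 theta=7/30 (≈0.2333)
Rounded to 4 decimal places: x = -0.6000, theta = 0.2333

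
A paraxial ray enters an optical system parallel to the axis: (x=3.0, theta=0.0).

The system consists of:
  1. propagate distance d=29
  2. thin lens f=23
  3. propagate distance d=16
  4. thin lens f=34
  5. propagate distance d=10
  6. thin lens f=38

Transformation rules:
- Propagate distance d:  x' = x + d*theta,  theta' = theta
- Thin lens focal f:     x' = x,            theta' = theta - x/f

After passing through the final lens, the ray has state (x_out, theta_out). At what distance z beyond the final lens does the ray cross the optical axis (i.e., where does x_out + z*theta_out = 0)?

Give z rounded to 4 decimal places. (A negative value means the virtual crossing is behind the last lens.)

Answer: -4.7157

Derivation:
Initial: x=3.0000 theta=0.0000
After 1 (propagate distance d=29): x=3.0000 theta=0.0000
After 2 (thin lens f=23): x=3.0000 theta=-3/23 (≈-0.1304)
After 3 (propagate distance d=16): x=21/23 (≈0.9130) theta=-3/23 (≈-0.1304)
After 4 (thin lens f=34): x=21/23 (≈0.9130) theta=-123/782 (≈-0.1573)
After 5 (propagate distance d=10): x=-258/391 (≈-0.6598) theta=-123/782 (≈-0.1573)
After 6 (thin lens f=38): x=-258/391 (≈-0.6598) theta=-2079/14858 (≈-0.1399)
z_focus = -x_out/theta_out = -(-258/391)/(-2079/14858) = -3268/693 ≈ -4.7157
Rounded to 4 decimal places: z = -4.7157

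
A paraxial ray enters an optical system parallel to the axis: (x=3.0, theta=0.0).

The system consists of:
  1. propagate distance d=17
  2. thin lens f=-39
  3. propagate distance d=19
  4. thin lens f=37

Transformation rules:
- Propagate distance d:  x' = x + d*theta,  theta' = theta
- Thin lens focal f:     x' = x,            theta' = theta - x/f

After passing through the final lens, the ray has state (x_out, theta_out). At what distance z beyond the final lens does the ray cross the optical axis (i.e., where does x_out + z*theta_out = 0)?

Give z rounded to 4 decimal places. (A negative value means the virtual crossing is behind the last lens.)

Answer: 102.1905

Derivation:
Initial: x=3.0000 theta=0.0000
After 1 (propagate distance d=17): x=3.0000 theta=0.0000
After 2 (thin lens f=-39): x=3.0000 theta=1/13 (≈0.0769)
After 3 (propagate distance d=19): x=58/13 (≈4.4615) theta=1/13 (≈0.0769)
After 4 (thin lens f=37): x=58/13 (≈4.4615) theta=-21/481 (≈-0.0437)
z_focus = -x_out/theta_out = -(58/13)/(-21/481) = 2146/21 ≈ 102.1905
Rounded to 4 decimal places: z = 102.1905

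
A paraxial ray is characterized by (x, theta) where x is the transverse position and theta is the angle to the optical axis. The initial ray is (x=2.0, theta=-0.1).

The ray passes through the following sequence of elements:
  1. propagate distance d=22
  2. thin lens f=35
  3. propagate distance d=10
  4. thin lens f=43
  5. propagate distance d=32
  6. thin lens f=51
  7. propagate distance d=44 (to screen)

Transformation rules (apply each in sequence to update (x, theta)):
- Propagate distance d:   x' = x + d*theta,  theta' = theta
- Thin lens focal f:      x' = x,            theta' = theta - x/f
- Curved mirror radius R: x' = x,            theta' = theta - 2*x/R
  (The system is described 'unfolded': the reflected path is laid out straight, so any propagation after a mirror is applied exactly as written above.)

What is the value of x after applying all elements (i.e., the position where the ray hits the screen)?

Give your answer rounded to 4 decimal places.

Answer: -3.4334

Derivation:
Initial: x=2.0000 theta=-0.1000
After 1 (propagate distance d=22): x=-0.2000 theta=-0.1000
After 2 (thin lens f=35): x=-0.2000 theta=-33/350 (≈-0.0943)
After 3 (propagate distance d=10): x=-8/7 (≈-1.1429) theta=-33/350 (≈-0.0943)
After 4 (thin lens f=43): x=-8/7 (≈-1.1429) theta=-1019/15050 (≈-0.0677)
After 5 (propagate distance d=32): x=-24904/7525 (≈-3.3095) theta=-1019/15050 (≈-0.0677)
After 6 (thin lens f=51): x=-24904/7525 (≈-3.3095) theta=-2161/767550 (≈-0.0028)
After 7 (propagate distance d=44 (to screen)): x=-1317646/383775 (≈-3.4334) theta=-2161/767550 (≈-0.0028)
Rounded to 4 decimal places: x = -3.4334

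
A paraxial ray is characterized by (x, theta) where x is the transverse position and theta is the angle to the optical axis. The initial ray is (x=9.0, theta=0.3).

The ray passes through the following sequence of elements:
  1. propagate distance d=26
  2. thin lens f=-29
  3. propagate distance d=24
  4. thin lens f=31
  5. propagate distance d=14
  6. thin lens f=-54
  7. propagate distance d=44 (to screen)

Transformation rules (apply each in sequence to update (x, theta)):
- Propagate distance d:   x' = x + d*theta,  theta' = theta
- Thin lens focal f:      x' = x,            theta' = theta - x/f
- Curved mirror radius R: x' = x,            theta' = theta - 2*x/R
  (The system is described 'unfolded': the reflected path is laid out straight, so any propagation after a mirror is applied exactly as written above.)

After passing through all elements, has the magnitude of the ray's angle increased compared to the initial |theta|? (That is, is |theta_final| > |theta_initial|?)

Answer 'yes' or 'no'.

Answer: no

Derivation:
Initial: x=9.0000 theta=0.3000
After 1 (propagate distance d=26): x=16.8000 theta=0.3000
After 2 (thin lens f=-29): x=16.8000 theta=51/58 (≈0.8793)
After 3 (propagate distance d=24): x=5496/145 (≈37.9034) theta=51/58 (≈0.8793)
After 4 (thin lens f=31): x=5496/145 (≈37.9034) theta=-3087/8990 (≈-0.3434)
After 5 (propagate distance d=14): x=148767/4495 (≈33.0961) theta=-3087/8990 (≈-0.3434)
After 6 (thin lens f=-54): x=148767/4495 (≈33.0961) theta=10903/40455 (≈0.2695)
After 7 (propagate distance d=44 (to screen)): x=363727/8091 (≈44.9545) theta=10903/40455 (≈0.2695)
|theta_initial|=0.3000 |theta_final|=10903/40455 (≈0.2695) -> not increased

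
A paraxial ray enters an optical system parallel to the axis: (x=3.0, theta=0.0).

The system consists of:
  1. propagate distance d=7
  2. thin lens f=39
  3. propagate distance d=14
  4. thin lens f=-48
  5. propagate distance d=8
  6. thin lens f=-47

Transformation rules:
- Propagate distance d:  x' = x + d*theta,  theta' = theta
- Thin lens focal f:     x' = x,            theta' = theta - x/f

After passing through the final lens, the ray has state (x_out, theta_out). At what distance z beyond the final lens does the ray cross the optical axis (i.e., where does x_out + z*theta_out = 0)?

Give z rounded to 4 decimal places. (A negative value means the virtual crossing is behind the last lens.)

Initial: x=3.0000 theta=0.0000
After 1 (propagate distance d=7): x=3.0000 theta=0.0000
After 2 (thin lens f=39): x=3.0000 theta=-1/13 (≈-0.0769)
After 3 (propagate distance d=14): x=25/13 (≈1.9231) theta=-1/13 (≈-0.0769)
After 4 (thin lens f=-48): x=25/13 (≈1.9231) theta=-23/624 (≈-0.0369)
After 5 (propagate distance d=8): x=127/78 (≈1.6282) theta=-23/624 (≈-0.0369)
After 6 (thin lens f=-47): x=127/78 (≈1.6282) theta=-5/2256 (≈-0.0022)
z_focus = -x_out/theta_out = -(127/78)/(-5/2256) = 47752/65 ≈ 734.6462
Rounded to 4 decimal places: z = 734.6462

Answer: 734.6462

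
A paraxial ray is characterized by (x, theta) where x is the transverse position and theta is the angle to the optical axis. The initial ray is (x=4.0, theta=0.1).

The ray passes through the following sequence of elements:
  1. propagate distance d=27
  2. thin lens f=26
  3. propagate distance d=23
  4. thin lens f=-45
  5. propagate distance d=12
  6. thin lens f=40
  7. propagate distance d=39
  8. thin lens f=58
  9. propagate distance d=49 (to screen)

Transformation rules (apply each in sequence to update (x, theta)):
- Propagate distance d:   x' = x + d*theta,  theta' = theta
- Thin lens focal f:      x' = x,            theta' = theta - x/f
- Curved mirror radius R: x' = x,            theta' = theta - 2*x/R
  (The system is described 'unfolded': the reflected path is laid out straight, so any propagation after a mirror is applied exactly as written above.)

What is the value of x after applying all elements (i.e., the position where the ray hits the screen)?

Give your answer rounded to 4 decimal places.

Initial: x=4.0000 theta=0.1000
After 1 (propagate distance d=27): x=6.7000 theta=0.1000
After 2 (thin lens f=26): x=6.7000 theta=-41/260 (≈-0.1577)
After 3 (propagate distance d=23): x=799/260 (≈3.0731) theta=-41/260 (≈-0.1577)
After 4 (thin lens f=-45): x=799/260 (≈3.0731) theta=-523/5850 (≈-0.0894)
After 5 (propagate distance d=12): x=7801/3900 (≈2.0003) theta=-523/5850 (≈-0.0894)
After 6 (thin lens f=40): x=7801/3900 (≈2.0003) theta=-65243/468000 (≈-0.1394)
After 7 (propagate distance d=39): x=-536119/156000 (≈-3.4367) theta=-65243/468000 (≈-0.1394)
After 8 (thin lens f=58): x=-536119/156000 (≈-3.4367) theta=-2175737/27144000 (≈-0.0802)
After 9 (propagate distance d=49 (to screen)): x=-199895819/27144000 (≈-7.3643) theta=-2175737/27144000 (≈-0.0802)
Rounded to 4 decimal places: x = -7.3643

Answer: -7.3643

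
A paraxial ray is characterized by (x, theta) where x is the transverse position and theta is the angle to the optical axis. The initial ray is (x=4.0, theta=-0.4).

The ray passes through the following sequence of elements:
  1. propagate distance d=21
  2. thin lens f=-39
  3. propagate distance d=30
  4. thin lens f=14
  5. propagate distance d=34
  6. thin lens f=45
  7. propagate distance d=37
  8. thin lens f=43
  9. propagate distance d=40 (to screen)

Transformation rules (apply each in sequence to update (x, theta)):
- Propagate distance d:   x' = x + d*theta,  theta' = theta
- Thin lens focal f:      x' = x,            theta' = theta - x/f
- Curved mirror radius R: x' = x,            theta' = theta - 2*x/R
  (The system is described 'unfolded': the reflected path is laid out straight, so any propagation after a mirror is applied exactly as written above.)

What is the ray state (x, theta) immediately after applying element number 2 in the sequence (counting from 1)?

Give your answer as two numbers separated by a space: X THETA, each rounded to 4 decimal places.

Initial: x=4.0000 theta=-0.4000
After 1 (propagate distance d=21): x=-4.4000 theta=-0.4000
After 2 (thin lens f=-39): x=-4.4000 theta=-20/39 (≈-0.5128)
Rounded to 4 decimal places: x = -4.4000, theta = -0.5128

Answer: -4.4000 -0.5128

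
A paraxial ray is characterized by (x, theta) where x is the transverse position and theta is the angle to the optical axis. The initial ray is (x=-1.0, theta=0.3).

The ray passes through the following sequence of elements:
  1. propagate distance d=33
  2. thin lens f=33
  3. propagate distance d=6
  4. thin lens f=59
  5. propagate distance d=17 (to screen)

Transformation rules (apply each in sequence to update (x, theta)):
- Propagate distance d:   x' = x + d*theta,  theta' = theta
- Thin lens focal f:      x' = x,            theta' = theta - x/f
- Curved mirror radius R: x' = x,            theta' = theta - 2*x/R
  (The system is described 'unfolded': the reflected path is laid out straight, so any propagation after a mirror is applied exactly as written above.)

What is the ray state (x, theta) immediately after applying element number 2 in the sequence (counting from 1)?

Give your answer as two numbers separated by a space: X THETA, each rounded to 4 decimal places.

Answer: 8.9000 0.0303

Derivation:
Initial: x=-1.0000 theta=0.3000
After 1 (propagate distance d=33): x=8.9000 theta=0.3000
After 2 (thin lens f=33): x=8.9000 theta=1/33 (≈0.0303)
Rounded to 4 decimal places: x = 8.9000, theta = 0.0303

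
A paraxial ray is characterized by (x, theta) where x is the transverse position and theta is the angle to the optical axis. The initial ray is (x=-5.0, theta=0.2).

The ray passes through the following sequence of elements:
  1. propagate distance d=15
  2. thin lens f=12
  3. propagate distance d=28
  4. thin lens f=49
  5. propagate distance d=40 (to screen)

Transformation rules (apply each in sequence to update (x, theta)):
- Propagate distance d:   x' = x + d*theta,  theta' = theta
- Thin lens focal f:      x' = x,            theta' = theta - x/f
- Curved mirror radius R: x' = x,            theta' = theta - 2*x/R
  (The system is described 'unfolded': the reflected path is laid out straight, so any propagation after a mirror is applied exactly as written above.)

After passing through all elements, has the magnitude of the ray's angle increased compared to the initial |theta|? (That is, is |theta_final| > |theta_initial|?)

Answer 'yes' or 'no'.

Answer: no

Derivation:
Initial: x=-5.0000 theta=0.2000
After 1 (propagate distance d=15): x=-2.0000 theta=0.2000
After 2 (thin lens f=12): x=-2.0000 theta=11/30 (≈0.3667)
After 3 (propagate distance d=28): x=124/15 (≈8.2667) theta=11/30 (≈0.3667)
After 4 (thin lens f=49): x=124/15 (≈8.2667) theta=97/490 (≈0.1980)
After 5 (propagate distance d=40 (to screen)): x=11896/735 (≈16.1850) theta=97/490 (≈0.1980)
|theta_initial|=0.2000 |theta_final|=97/490 (≈0.1980) -> not increased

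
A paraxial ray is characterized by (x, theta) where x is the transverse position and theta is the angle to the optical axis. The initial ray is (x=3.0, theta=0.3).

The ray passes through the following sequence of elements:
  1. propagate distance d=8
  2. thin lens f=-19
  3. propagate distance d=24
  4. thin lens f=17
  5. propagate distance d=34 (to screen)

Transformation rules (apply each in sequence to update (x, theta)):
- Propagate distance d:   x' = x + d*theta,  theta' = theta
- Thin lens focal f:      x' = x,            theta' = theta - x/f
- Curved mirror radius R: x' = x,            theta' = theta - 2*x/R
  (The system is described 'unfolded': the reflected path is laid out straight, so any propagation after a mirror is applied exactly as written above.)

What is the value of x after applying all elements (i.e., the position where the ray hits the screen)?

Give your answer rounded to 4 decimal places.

Answer: 0.4421

Derivation:
Initial: x=3.0000 theta=0.3000
After 1 (propagate distance d=8): x=5.4000 theta=0.3000
After 2 (thin lens f=-19): x=5.4000 theta=111/190 (≈0.5842)
After 3 (propagate distance d=24): x=369/19 (≈19.4211) theta=111/190 (≈0.5842)
After 4 (thin lens f=17): x=369/19 (≈19.4211) theta=-1803/3230 (≈-0.5582)
After 5 (propagate distance d=34 (to screen)): x=42/95 (≈0.4421) theta=-1803/3230 (≈-0.5582)
Rounded to 4 decimal places: x = 0.4421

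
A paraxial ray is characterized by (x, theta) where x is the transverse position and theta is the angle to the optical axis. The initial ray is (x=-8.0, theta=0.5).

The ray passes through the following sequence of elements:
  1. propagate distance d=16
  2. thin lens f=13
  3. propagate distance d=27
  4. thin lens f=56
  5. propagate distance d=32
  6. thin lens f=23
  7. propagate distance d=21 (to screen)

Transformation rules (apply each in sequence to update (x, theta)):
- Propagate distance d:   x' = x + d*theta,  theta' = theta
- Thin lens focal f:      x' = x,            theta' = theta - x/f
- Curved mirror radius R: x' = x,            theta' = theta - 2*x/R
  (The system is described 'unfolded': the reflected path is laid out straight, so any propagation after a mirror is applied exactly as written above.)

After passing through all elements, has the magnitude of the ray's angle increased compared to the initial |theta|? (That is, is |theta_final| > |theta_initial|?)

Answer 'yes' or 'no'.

Initial: x=-8.0000 theta=0.5000
After 1 (propagate distance d=16): x=0.0000 theta=0.5000
After 2 (thin lens f=13): x=0.0000 theta=0.5000
After 3 (propagate distance d=27): x=13.5000 theta=0.5000
After 4 (thin lens f=56): x=13.5000 theta=29/112 (≈0.2589)
After 5 (propagate distance d=32): x=305/14 (≈21.7857) theta=29/112 (≈0.2589)
After 6 (thin lens f=23): x=305/14 (≈21.7857) theta=-1773/2576 (≈-0.6883)
After 7 (propagate distance d=21 (to screen)): x=18887/2576 (≈7.3319) theta=-1773/2576 (≈-0.6883)
|theta_initial|=0.5000 |theta_final|=1773/2576 (≈0.6883) -> increased

Answer: yes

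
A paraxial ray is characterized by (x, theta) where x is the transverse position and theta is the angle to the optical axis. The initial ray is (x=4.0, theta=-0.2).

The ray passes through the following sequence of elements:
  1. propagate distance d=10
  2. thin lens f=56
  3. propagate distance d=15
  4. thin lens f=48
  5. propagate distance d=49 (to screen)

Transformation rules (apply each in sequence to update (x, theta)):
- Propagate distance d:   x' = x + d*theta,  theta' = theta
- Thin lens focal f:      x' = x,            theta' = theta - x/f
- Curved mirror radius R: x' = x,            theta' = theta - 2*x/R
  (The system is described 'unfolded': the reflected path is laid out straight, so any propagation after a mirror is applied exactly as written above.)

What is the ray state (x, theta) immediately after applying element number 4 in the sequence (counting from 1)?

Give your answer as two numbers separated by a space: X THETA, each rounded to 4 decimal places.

Answer: -1.5357 -0.2037

Derivation:
Initial: x=4.0000 theta=-0.2000
After 1 (propagate distance d=10): x=2.0000 theta=-0.2000
After 2 (thin lens f=56): x=2.0000 theta=-33/140 (≈-0.2357)
After 3 (propagate distance d=15): x=-43/28 (≈-1.5357) theta=-33/140 (≈-0.2357)
After 4 (thin lens f=48): x=-43/28 (≈-1.5357) theta=-1369/6720 (≈-0.2037)
Rounded to 4 decimal places: x = -1.5357, theta = -0.2037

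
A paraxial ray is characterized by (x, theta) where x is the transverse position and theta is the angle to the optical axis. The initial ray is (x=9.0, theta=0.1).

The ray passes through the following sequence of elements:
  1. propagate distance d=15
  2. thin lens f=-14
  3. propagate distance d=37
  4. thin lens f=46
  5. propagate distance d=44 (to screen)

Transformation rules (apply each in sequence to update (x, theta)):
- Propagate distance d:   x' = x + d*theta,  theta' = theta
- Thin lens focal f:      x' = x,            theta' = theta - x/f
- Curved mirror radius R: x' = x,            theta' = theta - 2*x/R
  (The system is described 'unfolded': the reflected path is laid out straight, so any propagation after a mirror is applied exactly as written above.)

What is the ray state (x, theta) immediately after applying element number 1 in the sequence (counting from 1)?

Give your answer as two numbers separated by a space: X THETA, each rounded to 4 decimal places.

Initial: x=9.0000 theta=0.1000
After 1 (propagate distance d=15): x=10.5000 theta=0.1000
Rounded to 4 decimal places: x = 10.5000, theta = 0.1000

Answer: 10.5000 0.1000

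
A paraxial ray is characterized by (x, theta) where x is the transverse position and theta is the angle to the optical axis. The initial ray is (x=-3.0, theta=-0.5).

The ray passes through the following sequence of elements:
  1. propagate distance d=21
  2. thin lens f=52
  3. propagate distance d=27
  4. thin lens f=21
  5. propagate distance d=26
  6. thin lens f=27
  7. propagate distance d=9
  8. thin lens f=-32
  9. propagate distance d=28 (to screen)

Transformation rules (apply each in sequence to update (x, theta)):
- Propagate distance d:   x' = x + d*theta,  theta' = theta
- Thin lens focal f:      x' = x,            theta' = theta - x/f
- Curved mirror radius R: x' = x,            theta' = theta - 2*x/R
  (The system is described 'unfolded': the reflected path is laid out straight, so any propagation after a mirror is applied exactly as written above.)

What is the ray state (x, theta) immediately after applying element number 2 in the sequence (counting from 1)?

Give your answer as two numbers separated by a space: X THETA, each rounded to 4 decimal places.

Initial: x=-3.0000 theta=-0.5000
After 1 (propagate distance d=21): x=-13.5000 theta=-0.5000
After 2 (thin lens f=52): x=-13.5000 theta=-25/104 (≈-0.2404)
Rounded to 4 decimal places: x = -13.5000, theta = -0.2404

Answer: -13.5000 -0.2404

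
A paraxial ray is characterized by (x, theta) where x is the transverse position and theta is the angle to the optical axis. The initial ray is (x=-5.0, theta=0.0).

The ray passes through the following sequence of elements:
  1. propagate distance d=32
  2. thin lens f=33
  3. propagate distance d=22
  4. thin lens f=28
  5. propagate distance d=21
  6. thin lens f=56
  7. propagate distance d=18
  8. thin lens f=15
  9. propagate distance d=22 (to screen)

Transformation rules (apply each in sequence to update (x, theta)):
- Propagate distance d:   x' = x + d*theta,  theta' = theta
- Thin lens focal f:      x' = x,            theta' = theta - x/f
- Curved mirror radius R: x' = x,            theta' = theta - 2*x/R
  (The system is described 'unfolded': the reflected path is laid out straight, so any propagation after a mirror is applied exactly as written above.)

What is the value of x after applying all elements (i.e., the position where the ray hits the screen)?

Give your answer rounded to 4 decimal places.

Initial: x=-5.0000 theta=0.0000
After 1 (propagate distance d=32): x=-5.0000 theta=0.0000
After 2 (thin lens f=33): x=-5.0000 theta=5/33 (≈0.1515)
After 3 (propagate distance d=22): x=-5/3 (≈-1.6667) theta=5/33 (≈0.1515)
After 4 (thin lens f=28): x=-5/3 (≈-1.6667) theta=65/308 (≈0.2110)
After 5 (propagate distance d=21): x=365/132 (≈2.7652) theta=65/308 (≈0.2110)
After 6 (thin lens f=56): x=365/132 (≈2.7652) theta=1195/7392 (≈0.1617)
After 7 (propagate distance d=18): x=20975/3696 (≈5.6751) theta=1195/7392 (≈0.1617)
After 8 (thin lens f=15): x=20975/3696 (≈5.6751) theta=-4805/22176 (≈-0.2167)
After 9 (propagate distance d=22 (to screen)): x=5035/5544 (≈0.9082) theta=-4805/22176 (≈-0.2167)
Rounded to 4 decimal places: x = 0.9082

Answer: 0.9082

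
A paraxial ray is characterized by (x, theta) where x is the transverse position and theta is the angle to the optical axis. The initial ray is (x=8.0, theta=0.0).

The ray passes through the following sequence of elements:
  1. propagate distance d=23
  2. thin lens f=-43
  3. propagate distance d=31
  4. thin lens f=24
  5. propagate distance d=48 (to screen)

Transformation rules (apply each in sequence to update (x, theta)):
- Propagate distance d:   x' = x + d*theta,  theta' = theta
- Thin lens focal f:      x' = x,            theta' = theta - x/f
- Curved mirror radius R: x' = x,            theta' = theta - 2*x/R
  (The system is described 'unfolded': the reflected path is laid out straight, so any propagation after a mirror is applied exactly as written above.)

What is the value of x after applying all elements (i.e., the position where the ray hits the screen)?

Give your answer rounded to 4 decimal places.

Initial: x=8.0000 theta=0.0000
After 1 (propagate distance d=23): x=8.0000 theta=0.0000
After 2 (thin lens f=-43): x=8.0000 theta=8/43 (≈0.1860)
After 3 (propagate distance d=31): x=592/43 (≈13.7674) theta=8/43 (≈0.1860)
After 4 (thin lens f=24): x=592/43 (≈13.7674) theta=-50/129 (≈-0.3876)
After 5 (propagate distance d=48 (to screen)): x=-208/43 (≈-4.8372) theta=-50/129 (≈-0.3876)
Rounded to 4 decimal places: x = -4.8372

Answer: -4.8372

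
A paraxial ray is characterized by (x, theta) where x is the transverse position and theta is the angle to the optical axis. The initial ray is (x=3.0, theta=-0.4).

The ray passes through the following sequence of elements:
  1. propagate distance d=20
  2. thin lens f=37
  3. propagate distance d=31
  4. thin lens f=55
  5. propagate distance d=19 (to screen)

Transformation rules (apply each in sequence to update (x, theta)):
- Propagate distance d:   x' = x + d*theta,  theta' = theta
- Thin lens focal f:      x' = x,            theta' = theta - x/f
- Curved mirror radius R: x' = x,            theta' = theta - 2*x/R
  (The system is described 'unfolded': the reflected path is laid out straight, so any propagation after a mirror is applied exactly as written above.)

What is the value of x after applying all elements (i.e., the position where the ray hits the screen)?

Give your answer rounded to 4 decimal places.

Answer: -13.6795

Derivation:
Initial: x=3.0000 theta=-0.4000
After 1 (propagate distance d=20): x=-5.0000 theta=-0.4000
After 2 (thin lens f=37): x=-5.0000 theta=-49/185 (≈-0.2649)
After 3 (propagate distance d=31): x=-2444/185 (≈-13.2108) theta=-49/185 (≈-0.2649)
After 4 (thin lens f=55): x=-2444/185 (≈-13.2108) theta=-251/10175 (≈-0.0247)
After 5 (propagate distance d=19 (to screen)): x=-139189/10175 (≈-13.6795) theta=-251/10175 (≈-0.0247)
Rounded to 4 decimal places: x = -13.6795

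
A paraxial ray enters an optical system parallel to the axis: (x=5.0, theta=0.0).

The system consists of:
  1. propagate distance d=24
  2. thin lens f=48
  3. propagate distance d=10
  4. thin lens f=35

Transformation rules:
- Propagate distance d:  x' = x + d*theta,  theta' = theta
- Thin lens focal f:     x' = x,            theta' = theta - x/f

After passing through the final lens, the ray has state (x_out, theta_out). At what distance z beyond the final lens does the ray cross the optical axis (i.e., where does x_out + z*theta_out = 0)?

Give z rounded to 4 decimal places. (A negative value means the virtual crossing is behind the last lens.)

Initial: x=5.0000 theta=0.0000
After 1 (propagate distance d=24): x=5.0000 theta=0.0000
After 2 (thin lens f=48): x=5.0000 theta=-5/48 (≈-0.1042)
After 3 (propagate distance d=10): x=95/24 (≈3.9583) theta=-5/48 (≈-0.1042)
After 4 (thin lens f=35): x=95/24 (≈3.9583) theta=-73/336 (≈-0.2173)
z_focus = -x_out/theta_out = -(95/24)/(-73/336) = 1330/73 ≈ 18.2192
Rounded to 4 decimal places: z = 18.2192

Answer: 18.2192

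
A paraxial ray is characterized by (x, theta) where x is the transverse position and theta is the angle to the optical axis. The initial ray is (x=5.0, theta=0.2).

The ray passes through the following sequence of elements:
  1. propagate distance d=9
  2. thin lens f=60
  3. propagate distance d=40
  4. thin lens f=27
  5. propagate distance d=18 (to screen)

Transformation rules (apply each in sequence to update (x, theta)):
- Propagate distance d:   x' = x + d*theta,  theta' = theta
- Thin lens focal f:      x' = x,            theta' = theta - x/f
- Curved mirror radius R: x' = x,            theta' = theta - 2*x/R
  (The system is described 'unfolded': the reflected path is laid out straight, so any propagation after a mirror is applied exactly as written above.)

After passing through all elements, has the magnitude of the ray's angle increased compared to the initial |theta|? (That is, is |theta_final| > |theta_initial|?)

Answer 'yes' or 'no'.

Answer: yes

Derivation:
Initial: x=5.0000 theta=0.2000
After 1 (propagate distance d=9): x=6.8000 theta=0.2000
After 2 (thin lens f=60): x=6.8000 theta=13/150 (≈0.0867)
After 3 (propagate distance d=40): x=154/15 (≈10.2667) theta=13/150 (≈0.0867)
After 4 (thin lens f=27): x=154/15 (≈10.2667) theta=-1189/4050 (≈-0.2936)
After 5 (propagate distance d=18 (to screen)): x=1121/225 (≈4.9822) theta=-1189/4050 (≈-0.2936)
|theta_initial|=0.2000 |theta_final|=1189/4050 (≈0.2936) -> increased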